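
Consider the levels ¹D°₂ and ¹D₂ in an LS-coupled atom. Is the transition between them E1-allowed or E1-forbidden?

allowed

Reading off the term symbols: S 0→0, L 2→2, J 2→2, parity odd→even.
Parity must change: odd → even — passes.
ΔS = 0: S: 0 → 0 — passes.
ΔL = 0, ±1 (not L=0↔0): L: 2 → 2, ΔL = +0 — passes.
ΔJ = 0, ±1 (not J=0↔0): J: 2 → 2, ΔJ = +0 — passes.
All four E1 rules are satisfied.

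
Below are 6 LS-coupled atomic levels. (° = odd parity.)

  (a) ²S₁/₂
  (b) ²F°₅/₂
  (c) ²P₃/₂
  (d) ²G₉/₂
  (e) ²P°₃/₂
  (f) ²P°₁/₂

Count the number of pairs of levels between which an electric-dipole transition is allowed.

(a)–(b): forbidden (ΔL, ΔJ).
(a)–(c): forbidden (parity).
(a)–(d): forbidden (parity, ΔL, ΔJ).
(a)–(e): allowed.
(a)–(f): allowed.
(b)–(c): forbidden (ΔL).
(b)–(d): forbidden (ΔJ).
(b)–(e): forbidden (parity, ΔL).
(b)–(f): forbidden (parity, ΔL, ΔJ).
(c)–(d): forbidden (parity, ΔL, ΔJ).
(c)–(e): allowed.
(c)–(f): allowed.
(d)–(e): forbidden (ΔL, ΔJ).
(d)–(f): forbidden (ΔL, ΔJ).
(e)–(f): forbidden (parity).
Allowed pairs: 4 of 15.

4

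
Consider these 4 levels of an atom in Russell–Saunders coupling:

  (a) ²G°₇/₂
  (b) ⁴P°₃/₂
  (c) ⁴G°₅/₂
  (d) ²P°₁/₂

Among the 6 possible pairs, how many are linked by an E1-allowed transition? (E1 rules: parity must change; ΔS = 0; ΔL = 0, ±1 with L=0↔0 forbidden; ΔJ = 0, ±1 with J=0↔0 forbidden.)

0

(a)–(b): forbidden (parity, ΔS, ΔL, ΔJ).
(a)–(c): forbidden (parity, ΔS).
(a)–(d): forbidden (parity, ΔL, ΔJ).
(b)–(c): forbidden (parity, ΔL).
(b)–(d): forbidden (parity, ΔS).
(c)–(d): forbidden (parity, ΔS, ΔL, ΔJ).
Allowed pairs: 0 of 6.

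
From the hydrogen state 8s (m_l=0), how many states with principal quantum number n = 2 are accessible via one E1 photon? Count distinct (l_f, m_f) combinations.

E1 requires Δl = ±1, so l_f ∈ {-1, 1}; with 0 ≤ l_f ≤ n_f−1 = 1, the allowed l_f values are {1}.
For l_f = 1: m_f ∈ {m_i−1, m_i, m_i+1} ∩ [−1, 1] = {-1, 0, 1} → 3 states.
Total: 3.

3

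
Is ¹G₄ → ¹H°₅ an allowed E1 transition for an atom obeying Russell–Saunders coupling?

allowed

ΔS = 0: S: 0 → 0 — ✓.
ΔJ = 0, ±1 (not J=0↔0): J: 4 → 5, ΔJ = +1 — ✓.
ΔL = 0, ±1 (not L=0↔0): L: 4 → 5, ΔL = +1 — ✓.
Parity must change: even → odd — ✓.
All four E1 rules are satisfied.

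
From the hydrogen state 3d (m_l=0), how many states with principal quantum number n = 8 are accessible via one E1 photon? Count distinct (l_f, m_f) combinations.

6

E1 requires Δl = ±1, so l_f ∈ {1, 3}; with 0 ≤ l_f ≤ n_f−1 = 7, the allowed l_f values are {1, 3}.
For l_f = 1: m_f ∈ {m_i−1, m_i, m_i+1} ∩ [−1, 1] = {-1, 0, 1} → 3 states.
For l_f = 3: m_f ∈ {m_i−1, m_i, m_i+1} ∩ [−3, 3] = {-1, 0, 1} → 3 states.
Total: 6.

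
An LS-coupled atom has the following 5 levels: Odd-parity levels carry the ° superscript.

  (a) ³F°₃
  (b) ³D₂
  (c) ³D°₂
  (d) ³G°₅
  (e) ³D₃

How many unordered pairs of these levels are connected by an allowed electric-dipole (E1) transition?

4

(a)–(b): allowed.
(a)–(c): forbidden (parity).
(a)–(d): forbidden (parity, ΔJ).
(a)–(e): allowed.
(b)–(c): allowed.
(b)–(d): forbidden (ΔL, ΔJ).
(b)–(e): forbidden (parity).
(c)–(d): forbidden (parity, ΔL, ΔJ).
(c)–(e): allowed.
(d)–(e): forbidden (ΔL, ΔJ).
Allowed pairs: 4 of 10.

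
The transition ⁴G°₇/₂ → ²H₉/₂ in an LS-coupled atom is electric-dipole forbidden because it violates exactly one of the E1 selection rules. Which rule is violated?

Initial level: S=3/2, L=4, J=7/2, parity odd. Final level: S=1/2, L=5, J=9/2, parity even.
Parity must change: odd → even — passes.
ΔS = 0: S: 3/2 → 1/2 — fails.
ΔL = 0, ±1 (not L=0↔0): L: 4 → 5, ΔL = +1 — passes.
ΔJ = 0, ±1 (not J=0↔0): J: 7/2 → 9/2, ΔJ = +1 — passes.

the ΔS = 0 rule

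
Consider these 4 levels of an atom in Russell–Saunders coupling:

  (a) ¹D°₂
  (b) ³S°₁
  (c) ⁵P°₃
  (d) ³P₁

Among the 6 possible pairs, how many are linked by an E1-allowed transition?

1

(a)–(b): forbidden (parity, ΔS, ΔL).
(a)–(c): forbidden (parity, ΔS).
(a)–(d): forbidden (ΔS).
(b)–(c): forbidden (parity, ΔS, ΔJ).
(b)–(d): allowed.
(c)–(d): forbidden (ΔS, ΔJ).
Allowed pairs: 1 of 6.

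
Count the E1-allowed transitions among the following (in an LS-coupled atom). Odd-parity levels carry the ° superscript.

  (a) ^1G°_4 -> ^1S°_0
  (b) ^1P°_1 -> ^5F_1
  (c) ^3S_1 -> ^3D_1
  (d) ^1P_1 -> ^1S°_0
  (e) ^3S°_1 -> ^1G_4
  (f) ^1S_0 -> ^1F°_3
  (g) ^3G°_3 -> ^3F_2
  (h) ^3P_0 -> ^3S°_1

3

(a) forbidden (parity, ΔL, ΔJ fail)
(b) forbidden (ΔS, ΔL fail)
(c) forbidden (parity, ΔL fail)
(d) allowed
(e) forbidden (ΔS, ΔL, ΔJ fail)
(f) forbidden (ΔL, ΔJ fail)
(g) allowed
(h) allowed
Total allowed: 3 of 8.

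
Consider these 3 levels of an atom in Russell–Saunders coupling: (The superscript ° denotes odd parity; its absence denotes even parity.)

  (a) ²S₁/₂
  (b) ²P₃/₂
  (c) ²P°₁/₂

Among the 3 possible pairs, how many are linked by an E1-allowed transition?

2

(a)–(b): forbidden (parity).
(a)–(c): allowed.
(b)–(c): allowed.
Allowed pairs: 2 of 3.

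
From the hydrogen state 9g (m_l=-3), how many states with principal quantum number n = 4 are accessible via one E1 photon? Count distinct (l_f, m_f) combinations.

2

E1 requires Δl = ±1, so l_f ∈ {3, 5}; with 0 ≤ l_f ≤ n_f−1 = 3, the allowed l_f values are {3}.
For l_f = 3: m_f ∈ {m_i−1, m_i, m_i+1} ∩ [−3, 3] = {-3, -2} → 2 states.
Total: 2.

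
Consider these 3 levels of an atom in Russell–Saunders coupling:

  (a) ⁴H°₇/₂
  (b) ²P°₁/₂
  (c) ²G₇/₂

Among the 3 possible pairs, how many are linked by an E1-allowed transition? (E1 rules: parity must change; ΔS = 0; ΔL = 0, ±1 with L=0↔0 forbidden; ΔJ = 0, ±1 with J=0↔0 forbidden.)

(a)–(b): forbidden (parity, ΔS, ΔL, ΔJ).
(a)–(c): forbidden (ΔS).
(b)–(c): forbidden (ΔL, ΔJ).
Allowed pairs: 0 of 3.

0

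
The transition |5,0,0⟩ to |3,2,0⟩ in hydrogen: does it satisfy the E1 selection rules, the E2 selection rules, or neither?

E2

Δl = 2 − 0 = +2; l_i + l_f = 2.
Δm_l = +0.
E1 (Δl = ±1, |Δm_l| ≤ 1): not satisfied.
E2 (Δl = 0,±2, l_i+l_f ≥ 2, |Δm_l| ≤ 2): satisfied.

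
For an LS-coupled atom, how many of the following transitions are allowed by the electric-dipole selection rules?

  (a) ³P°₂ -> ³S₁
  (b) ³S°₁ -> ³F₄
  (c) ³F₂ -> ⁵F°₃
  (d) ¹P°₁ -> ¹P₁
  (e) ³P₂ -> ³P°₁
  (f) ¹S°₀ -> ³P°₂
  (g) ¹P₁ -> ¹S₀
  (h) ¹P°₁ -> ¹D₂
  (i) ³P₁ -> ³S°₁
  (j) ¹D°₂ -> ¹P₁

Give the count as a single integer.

6

(a) allowed
(b) forbidden (ΔL, ΔJ fail)
(c) forbidden (ΔS fails)
(d) allowed
(e) allowed
(f) forbidden (parity, ΔS, ΔJ fail)
(g) forbidden (parity fails)
(h) allowed
(i) allowed
(j) allowed
Total allowed: 6 of 10.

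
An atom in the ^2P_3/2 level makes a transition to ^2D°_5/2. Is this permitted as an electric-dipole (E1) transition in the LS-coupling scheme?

allowed

Parity must change: even → odd — satisfied.
ΔS = 0: S: 1/2 → 1/2 — satisfied.
ΔL = 0, ±1 (not L=0↔0): L: 1 → 2, ΔL = +1 — satisfied.
ΔJ = 0, ±1 (not J=0↔0): J: 3/2 → 5/2, ΔJ = +1 — satisfied.
All four E1 rules are satisfied.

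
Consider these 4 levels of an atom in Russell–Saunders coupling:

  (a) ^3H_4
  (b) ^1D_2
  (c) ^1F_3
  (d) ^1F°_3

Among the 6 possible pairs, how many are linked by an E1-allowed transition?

(a)–(b): forbidden (parity, ΔS, ΔL, ΔJ).
(a)–(c): forbidden (parity, ΔS, ΔL).
(a)–(d): forbidden (ΔS, ΔL).
(b)–(c): forbidden (parity).
(b)–(d): allowed.
(c)–(d): allowed.
Allowed pairs: 2 of 6.

2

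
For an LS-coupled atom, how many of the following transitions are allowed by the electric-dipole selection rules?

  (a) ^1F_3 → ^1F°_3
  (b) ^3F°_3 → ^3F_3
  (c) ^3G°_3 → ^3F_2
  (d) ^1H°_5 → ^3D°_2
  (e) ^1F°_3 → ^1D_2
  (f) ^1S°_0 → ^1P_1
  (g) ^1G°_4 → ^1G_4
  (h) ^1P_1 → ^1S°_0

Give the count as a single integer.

7

(a) allowed
(b) allowed
(c) allowed
(d) forbidden (parity, ΔS, ΔL, ΔJ fail)
(e) allowed
(f) allowed
(g) allowed
(h) allowed
Total allowed: 7 of 8.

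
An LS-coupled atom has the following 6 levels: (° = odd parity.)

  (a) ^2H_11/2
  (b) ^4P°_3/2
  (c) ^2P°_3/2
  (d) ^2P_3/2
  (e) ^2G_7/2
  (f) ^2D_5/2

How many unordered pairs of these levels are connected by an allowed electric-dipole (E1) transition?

(a)–(b): forbidden (ΔS, ΔL, ΔJ).
(a)–(c): forbidden (ΔL, ΔJ).
(a)–(d): forbidden (parity, ΔL, ΔJ).
(a)–(e): forbidden (parity, ΔJ).
(a)–(f): forbidden (parity, ΔL, ΔJ).
(b)–(c): forbidden (parity, ΔS).
(b)–(d): forbidden (ΔS).
(b)–(e): forbidden (ΔS, ΔL, ΔJ).
(b)–(f): forbidden (ΔS).
(c)–(d): allowed.
(c)–(e): forbidden (ΔL, ΔJ).
(c)–(f): allowed.
(d)–(e): forbidden (parity, ΔL, ΔJ).
(d)–(f): forbidden (parity).
(e)–(f): forbidden (parity, ΔL).
Allowed pairs: 2 of 15.

2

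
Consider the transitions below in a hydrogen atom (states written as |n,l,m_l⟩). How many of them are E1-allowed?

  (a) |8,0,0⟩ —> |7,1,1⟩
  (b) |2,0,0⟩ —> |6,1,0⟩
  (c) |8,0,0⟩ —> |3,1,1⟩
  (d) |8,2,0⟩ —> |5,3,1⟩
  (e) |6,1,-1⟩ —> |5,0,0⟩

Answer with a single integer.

(a) allowed
(b) allowed
(c) allowed
(d) allowed
(e) allowed
Total allowed: 5 of 5.

5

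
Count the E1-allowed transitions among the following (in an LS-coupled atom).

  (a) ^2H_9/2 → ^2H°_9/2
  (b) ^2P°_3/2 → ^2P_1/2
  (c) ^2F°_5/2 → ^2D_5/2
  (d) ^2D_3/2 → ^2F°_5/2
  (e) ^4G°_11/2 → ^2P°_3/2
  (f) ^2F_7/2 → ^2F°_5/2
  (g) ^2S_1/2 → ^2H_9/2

(a) allowed
(b) allowed
(c) allowed
(d) allowed
(e) forbidden (parity, ΔS, ΔL, ΔJ fail)
(f) allowed
(g) forbidden (parity, ΔL, ΔJ fail)
Total allowed: 5 of 7.

5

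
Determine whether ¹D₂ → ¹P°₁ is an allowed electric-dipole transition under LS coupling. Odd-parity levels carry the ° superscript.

allowed

Initial level: S=0, L=2, J=2, parity even. Final level: S=0, L=1, J=1, parity odd.
ΔS = 0: S: 0 → 0 — passes.
Parity must change: even → odd — passes.
ΔL = 0, ±1 (not L=0↔0): L: 2 → 1, ΔL = -1 — passes.
ΔJ = 0, ±1 (not J=0↔0): J: 2 → 1, ΔJ = -1 — passes.
All four E1 rules are satisfied.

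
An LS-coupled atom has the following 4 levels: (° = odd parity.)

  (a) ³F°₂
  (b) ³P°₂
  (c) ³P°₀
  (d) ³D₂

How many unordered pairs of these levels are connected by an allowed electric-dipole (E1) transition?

2

(a)–(b): forbidden (parity, ΔL).
(a)–(c): forbidden (parity, ΔL, ΔJ).
(a)–(d): allowed.
(b)–(c): forbidden (parity, ΔJ).
(b)–(d): allowed.
(c)–(d): forbidden (ΔJ).
Allowed pairs: 2 of 6.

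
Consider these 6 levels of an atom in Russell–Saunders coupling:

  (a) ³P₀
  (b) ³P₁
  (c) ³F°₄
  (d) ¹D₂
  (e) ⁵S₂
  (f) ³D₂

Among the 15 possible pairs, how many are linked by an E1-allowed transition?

(a)–(b): forbidden (parity).
(a)–(c): forbidden (ΔL, ΔJ).
(a)–(d): forbidden (parity, ΔS, ΔJ).
(a)–(e): forbidden (parity, ΔS, ΔJ).
(a)–(f): forbidden (parity, ΔJ).
(b)–(c): forbidden (ΔL, ΔJ).
(b)–(d): forbidden (parity, ΔS).
(b)–(e): forbidden (parity, ΔS).
(b)–(f): forbidden (parity).
(c)–(d): forbidden (ΔS, ΔJ).
(c)–(e): forbidden (ΔS, ΔL, ΔJ).
(c)–(f): forbidden (ΔJ).
(d)–(e): forbidden (parity, ΔS, ΔL).
(d)–(f): forbidden (parity, ΔS).
(e)–(f): forbidden (parity, ΔS, ΔL).
Allowed pairs: 0 of 15.

0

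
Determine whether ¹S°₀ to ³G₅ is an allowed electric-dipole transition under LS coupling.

Reading off the term symbols: S 0→1, L 0→4, J 0→5, parity odd→even.
ΔJ = 0, ±1 (not J=0↔0): J: 0 → 5, ΔJ = +5 — fails.
ΔS = 0: S: 0 → 1 — fails.
Parity must change: odd → even — passes.
ΔL = 0, ±1 (not L=0↔0): L: 0 → 4, ΔL = +4 — fails.
Rule(s) violated: ΔS, ΔL, ΔJ.

forbidden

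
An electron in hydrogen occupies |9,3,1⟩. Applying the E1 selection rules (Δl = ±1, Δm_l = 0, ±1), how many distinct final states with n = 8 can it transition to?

6

E1 requires Δl = ±1, so l_f ∈ {2, 4}; with 0 ≤ l_f ≤ n_f−1 = 7, the allowed l_f values are {2, 4}.
For l_f = 2: m_f ∈ {m_i−1, m_i, m_i+1} ∩ [−2, 2] = {0, 1, 2} → 3 states.
For l_f = 4: m_f ∈ {m_i−1, m_i, m_i+1} ∩ [−4, 4] = {0, 1, 2} → 3 states.
Total: 6.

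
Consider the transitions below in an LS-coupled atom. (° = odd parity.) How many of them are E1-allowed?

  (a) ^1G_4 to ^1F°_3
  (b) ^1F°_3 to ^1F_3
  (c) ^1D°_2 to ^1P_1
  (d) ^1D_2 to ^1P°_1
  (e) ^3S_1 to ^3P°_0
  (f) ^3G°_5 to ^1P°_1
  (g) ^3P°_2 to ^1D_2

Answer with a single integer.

5

(a) allowed
(b) allowed
(c) allowed
(d) allowed
(e) allowed
(f) forbidden (parity, ΔS, ΔL, ΔJ fail)
(g) forbidden (ΔS fails)
Total allowed: 5 of 7.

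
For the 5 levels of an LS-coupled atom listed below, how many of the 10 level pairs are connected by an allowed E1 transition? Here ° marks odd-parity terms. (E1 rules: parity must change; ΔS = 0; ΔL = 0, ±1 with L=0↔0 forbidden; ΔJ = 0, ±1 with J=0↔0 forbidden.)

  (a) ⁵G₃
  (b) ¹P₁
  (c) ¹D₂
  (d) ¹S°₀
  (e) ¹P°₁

3

(a)–(b): forbidden (parity, ΔS, ΔL, ΔJ).
(a)–(c): forbidden (parity, ΔS, ΔL).
(a)–(d): forbidden (ΔS, ΔL, ΔJ).
(a)–(e): forbidden (ΔS, ΔL, ΔJ).
(b)–(c): forbidden (parity).
(b)–(d): allowed.
(b)–(e): allowed.
(c)–(d): forbidden (ΔL, ΔJ).
(c)–(e): allowed.
(d)–(e): forbidden (parity).
Allowed pairs: 3 of 10.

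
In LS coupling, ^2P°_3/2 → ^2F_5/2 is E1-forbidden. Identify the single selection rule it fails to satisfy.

ΔL = 0, ±1 (not L=0↔0): L: 1 → 3, ΔL = +2 — fails.
ΔS = 0: S: 1/2 → 1/2 — passes.
ΔJ = 0, ±1 (not J=0↔0): J: 3/2 → 5/2, ΔJ = +1 — passes.
Parity must change: odd → even — passes.

the ΔL = 0, ±1 rule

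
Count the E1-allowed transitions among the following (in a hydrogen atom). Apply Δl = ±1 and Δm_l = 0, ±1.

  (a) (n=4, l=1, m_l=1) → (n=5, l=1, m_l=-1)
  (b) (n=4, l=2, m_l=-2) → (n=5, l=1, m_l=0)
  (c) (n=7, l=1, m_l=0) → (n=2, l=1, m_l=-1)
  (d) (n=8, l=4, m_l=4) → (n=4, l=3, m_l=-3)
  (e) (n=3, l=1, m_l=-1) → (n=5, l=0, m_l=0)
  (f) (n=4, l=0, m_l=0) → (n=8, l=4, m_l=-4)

(a) forbidden — Δl = +0 (E1 requires Δl = ±1); Δm_l = -2 (E1 requires Δm_l = 0, ±1)
(b) forbidden — Δm_l = +2 (E1 requires Δm_l = 0, ±1)
(c) forbidden — Δl = +0 (E1 requires Δl = ±1)
(d) forbidden — Δm_l = -7 (E1 requires Δm_l = 0, ±1)
(e) allowed
(f) forbidden — Δl = +4 (E1 requires Δl = ±1); Δm_l = -4 (E1 requires Δm_l = 0, ±1)
Total allowed: 1 of 6.

1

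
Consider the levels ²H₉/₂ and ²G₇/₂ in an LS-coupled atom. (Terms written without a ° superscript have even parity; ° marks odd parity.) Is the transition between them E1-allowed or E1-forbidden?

Parity must change: even → even — ✗.
ΔS = 0: S: 1/2 → 1/2 — ✓.
ΔL = 0, ±1 (not L=0↔0): L: 5 → 4, ΔL = -1 — ✓.
ΔJ = 0, ±1 (not J=0↔0): J: 9/2 → 7/2, ΔJ = -1 — ✓.
Rule(s) violated: parity.

forbidden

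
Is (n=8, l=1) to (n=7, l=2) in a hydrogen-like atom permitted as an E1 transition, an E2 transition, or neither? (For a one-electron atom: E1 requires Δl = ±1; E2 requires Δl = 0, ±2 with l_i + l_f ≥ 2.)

E1

Δl = 2 − 1 = +1; l_i + l_f = 3.
E1 (Δl = ±1): satisfied.
E2 (Δl = 0,±2, l_i+l_f ≥ 2): not satisfied.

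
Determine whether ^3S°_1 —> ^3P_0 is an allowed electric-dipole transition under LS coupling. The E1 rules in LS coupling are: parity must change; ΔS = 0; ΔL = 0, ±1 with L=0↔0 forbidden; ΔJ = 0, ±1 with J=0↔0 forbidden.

allowed

Parity must change: odd → even — passes.
ΔL = 0, ±1 (not L=0↔0): L: 0 → 1, ΔL = +1 — passes.
ΔS = 0: S: 1 → 1 — passes.
ΔJ = 0, ±1 (not J=0↔0): J: 1 → 0, ΔJ = -1 — passes.
All four E1 rules are satisfied.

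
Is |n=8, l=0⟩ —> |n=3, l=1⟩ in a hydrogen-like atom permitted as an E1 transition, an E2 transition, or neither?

Δl = 1 − 0 = +1; l_i + l_f = 1.
E1 (Δl = ±1): satisfied.
E2 (Δl = 0,±2, l_i+l_f ≥ 2): not satisfied.

E1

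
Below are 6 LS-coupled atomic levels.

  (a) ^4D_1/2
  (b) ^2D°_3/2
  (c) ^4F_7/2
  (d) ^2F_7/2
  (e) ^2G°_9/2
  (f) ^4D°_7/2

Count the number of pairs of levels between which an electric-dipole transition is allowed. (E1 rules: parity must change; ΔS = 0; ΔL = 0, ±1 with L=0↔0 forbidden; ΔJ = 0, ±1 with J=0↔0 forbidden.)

(a)–(b): forbidden (ΔS).
(a)–(c): forbidden (parity, ΔJ).
(a)–(d): forbidden (parity, ΔS, ΔJ).
(a)–(e): forbidden (ΔS, ΔL, ΔJ).
(a)–(f): forbidden (ΔJ).
(b)–(c): forbidden (ΔS, ΔJ).
(b)–(d): forbidden (ΔJ).
(b)–(e): forbidden (parity, ΔL, ΔJ).
(b)–(f): forbidden (parity, ΔS, ΔJ).
(c)–(d): forbidden (parity, ΔS).
(c)–(e): forbidden (ΔS).
(c)–(f): allowed.
(d)–(e): allowed.
(d)–(f): forbidden (ΔS).
(e)–(f): forbidden (parity, ΔS, ΔL).
Allowed pairs: 2 of 15.

2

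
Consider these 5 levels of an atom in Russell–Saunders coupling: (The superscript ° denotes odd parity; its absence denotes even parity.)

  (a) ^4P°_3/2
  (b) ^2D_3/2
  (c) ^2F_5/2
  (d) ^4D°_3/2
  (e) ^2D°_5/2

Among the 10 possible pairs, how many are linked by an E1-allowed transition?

2

(a)–(b): forbidden (ΔS).
(a)–(c): forbidden (ΔS, ΔL).
(a)–(d): forbidden (parity).
(a)–(e): forbidden (parity, ΔS).
(b)–(c): forbidden (parity).
(b)–(d): forbidden (ΔS).
(b)–(e): allowed.
(c)–(d): forbidden (ΔS).
(c)–(e): allowed.
(d)–(e): forbidden (parity, ΔS).
Allowed pairs: 2 of 10.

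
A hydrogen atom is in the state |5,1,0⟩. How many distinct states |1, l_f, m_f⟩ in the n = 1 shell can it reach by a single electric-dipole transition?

1

E1 requires Δl = ±1, so l_f ∈ {0, 2}; with 0 ≤ l_f ≤ n_f−1 = 0, the allowed l_f values are {0}.
For l_f = 0: m_f ∈ {m_i−1, m_i, m_i+1} ∩ [−0, 0] = {0} → 1 state.
Total: 1.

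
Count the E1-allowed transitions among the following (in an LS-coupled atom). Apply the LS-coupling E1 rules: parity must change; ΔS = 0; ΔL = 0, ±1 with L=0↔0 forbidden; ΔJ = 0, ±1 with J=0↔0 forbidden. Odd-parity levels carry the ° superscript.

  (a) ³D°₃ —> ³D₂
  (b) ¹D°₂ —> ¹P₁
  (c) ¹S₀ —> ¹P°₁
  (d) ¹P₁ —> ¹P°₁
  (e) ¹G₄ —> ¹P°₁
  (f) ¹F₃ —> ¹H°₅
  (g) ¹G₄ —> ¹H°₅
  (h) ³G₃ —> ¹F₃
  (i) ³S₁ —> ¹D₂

(a) allowed
(b) allowed
(c) allowed
(d) allowed
(e) forbidden (ΔL, ΔJ fail)
(f) forbidden (ΔL, ΔJ fail)
(g) allowed
(h) forbidden (parity, ΔS fail)
(i) forbidden (parity, ΔS, ΔL fail)
Total allowed: 5 of 9.

5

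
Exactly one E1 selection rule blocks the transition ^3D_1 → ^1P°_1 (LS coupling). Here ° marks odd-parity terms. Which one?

the ΔS = 0 rule

Initial level: S=1, L=2, J=1, parity even. Final level: S=0, L=1, J=1, parity odd.
Parity must change: even → odd — ✓.
ΔS = 0: S: 1 → 0 — ✗.
ΔL = 0, ±1 (not L=0↔0): L: 2 → 1, ΔL = -1 — ✓.
ΔJ = 0, ±1 (not J=0↔0): J: 1 → 1, ΔJ = +0 — ✓.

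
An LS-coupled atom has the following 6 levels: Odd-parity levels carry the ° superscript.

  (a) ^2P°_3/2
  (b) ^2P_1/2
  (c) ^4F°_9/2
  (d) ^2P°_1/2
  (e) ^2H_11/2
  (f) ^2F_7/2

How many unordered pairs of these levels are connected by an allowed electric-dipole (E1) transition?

(a)–(b): allowed.
(a)–(c): forbidden (parity, ΔS, ΔL, ΔJ).
(a)–(d): forbidden (parity).
(a)–(e): forbidden (ΔL, ΔJ).
(a)–(f): forbidden (ΔL, ΔJ).
(b)–(c): forbidden (ΔS, ΔL, ΔJ).
(b)–(d): allowed.
(b)–(e): forbidden (parity, ΔL, ΔJ).
(b)–(f): forbidden (parity, ΔL, ΔJ).
(c)–(d): forbidden (parity, ΔS, ΔL, ΔJ).
(c)–(e): forbidden (ΔS, ΔL).
(c)–(f): forbidden (ΔS).
(d)–(e): forbidden (ΔL, ΔJ).
(d)–(f): forbidden (ΔL, ΔJ).
(e)–(f): forbidden (parity, ΔL, ΔJ).
Allowed pairs: 2 of 15.

2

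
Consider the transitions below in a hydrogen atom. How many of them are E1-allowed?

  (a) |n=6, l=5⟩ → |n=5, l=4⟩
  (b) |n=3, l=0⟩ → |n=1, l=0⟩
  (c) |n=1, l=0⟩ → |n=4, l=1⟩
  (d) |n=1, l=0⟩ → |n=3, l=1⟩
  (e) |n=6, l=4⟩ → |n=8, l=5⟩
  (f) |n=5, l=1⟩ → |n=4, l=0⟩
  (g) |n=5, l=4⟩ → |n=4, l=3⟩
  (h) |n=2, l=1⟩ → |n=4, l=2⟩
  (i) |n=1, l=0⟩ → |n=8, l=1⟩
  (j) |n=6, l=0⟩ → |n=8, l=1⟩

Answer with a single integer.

9

(a) allowed
(b) forbidden — Δl = +0 (E1 requires Δl = ±1)
(c) allowed
(d) allowed
(e) allowed
(f) allowed
(g) allowed
(h) allowed
(i) allowed
(j) allowed
Total allowed: 9 of 10.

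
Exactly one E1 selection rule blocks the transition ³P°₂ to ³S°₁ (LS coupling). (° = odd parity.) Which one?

Initial level: S=1, L=1, J=2, parity odd. Final level: S=1, L=0, J=1, parity odd.
Parity must change: odd → odd — fails.
ΔS = 0: S: 1 → 1 — ok.
ΔL = 0, ±1 (not L=0↔0): L: 1 → 0, ΔL = -1 — ok.
ΔJ = 0, ±1 (not J=0↔0): J: 2 → 1, ΔJ = -1 — ok.

parity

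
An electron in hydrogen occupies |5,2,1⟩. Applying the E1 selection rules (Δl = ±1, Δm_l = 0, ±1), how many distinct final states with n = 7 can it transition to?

5

E1 requires Δl = ±1, so l_f ∈ {1, 3}; with 0 ≤ l_f ≤ n_f−1 = 6, the allowed l_f values are {1, 3}.
For l_f = 1: m_f ∈ {m_i−1, m_i, m_i+1} ∩ [−1, 1] = {0, 1} → 2 states.
For l_f = 3: m_f ∈ {m_i−1, m_i, m_i+1} ∩ [−3, 3] = {0, 1, 2} → 3 states.
Total: 5.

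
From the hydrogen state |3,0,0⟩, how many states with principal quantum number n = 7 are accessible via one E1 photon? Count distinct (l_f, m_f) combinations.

3

E1 requires Δl = ±1, so l_f ∈ {-1, 1}; with 0 ≤ l_f ≤ n_f−1 = 6, the allowed l_f values are {1}.
For l_f = 1: m_f ∈ {m_i−1, m_i, m_i+1} ∩ [−1, 1] = {-1, 0, 1} → 3 states.
Total: 3.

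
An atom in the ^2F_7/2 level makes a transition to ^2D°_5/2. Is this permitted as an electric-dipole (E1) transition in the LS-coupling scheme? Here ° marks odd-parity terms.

ΔJ = 0, ±1 (not J=0↔0): J: 7/2 → 5/2, ΔJ = -1 — ✓.
ΔS = 0: S: 1/2 → 1/2 — ✓.
ΔL = 0, ±1 (not L=0↔0): L: 3 → 2, ΔL = -1 — ✓.
Parity must change: even → odd — ✓.
All four E1 rules are satisfied.

allowed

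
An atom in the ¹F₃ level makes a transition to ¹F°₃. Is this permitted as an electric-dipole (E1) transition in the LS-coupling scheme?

allowed

Reading off the term symbols: S 0→0, L 3→3, J 3→3, parity even→odd.
Parity must change: even → odd — satisfied.
ΔS = 0: S: 0 → 0 — satisfied.
ΔL = 0, ±1 (not L=0↔0): L: 3 → 3, ΔL = +0 — satisfied.
ΔJ = 0, ±1 (not J=0↔0): J: 3 → 3, ΔJ = +0 — satisfied.
All four E1 rules are satisfied.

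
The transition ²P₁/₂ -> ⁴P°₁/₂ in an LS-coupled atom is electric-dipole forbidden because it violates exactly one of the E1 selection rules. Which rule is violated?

the ΔS = 0 rule

ΔL = 0, ±1 (not L=0↔0): L: 1 → 1, ΔL = +0 — ✓.
ΔS = 0: S: 1/2 → 3/2 — ✗.
Parity must change: even → odd — ✓.
ΔJ = 0, ±1 (not J=0↔0): J: 1/2 → 1/2, ΔJ = +0 — ✓.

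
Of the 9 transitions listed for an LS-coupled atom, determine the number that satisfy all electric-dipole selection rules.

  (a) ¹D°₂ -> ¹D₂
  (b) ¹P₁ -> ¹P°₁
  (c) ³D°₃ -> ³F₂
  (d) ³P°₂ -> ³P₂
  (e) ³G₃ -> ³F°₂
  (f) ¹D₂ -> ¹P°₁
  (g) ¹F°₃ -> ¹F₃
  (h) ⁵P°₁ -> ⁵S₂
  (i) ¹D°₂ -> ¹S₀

8

(a) allowed
(b) allowed
(c) allowed
(d) allowed
(e) allowed
(f) allowed
(g) allowed
(h) allowed
(i) forbidden (ΔL, ΔJ fail)
Total allowed: 8 of 9.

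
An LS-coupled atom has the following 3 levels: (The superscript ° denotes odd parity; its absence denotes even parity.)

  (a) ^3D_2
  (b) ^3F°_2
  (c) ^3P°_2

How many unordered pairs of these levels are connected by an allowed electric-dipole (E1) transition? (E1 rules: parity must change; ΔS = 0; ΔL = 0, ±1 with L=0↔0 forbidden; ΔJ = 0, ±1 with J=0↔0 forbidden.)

(a)–(b): allowed.
(a)–(c): allowed.
(b)–(c): forbidden (parity, ΔL).
Allowed pairs: 2 of 3.

2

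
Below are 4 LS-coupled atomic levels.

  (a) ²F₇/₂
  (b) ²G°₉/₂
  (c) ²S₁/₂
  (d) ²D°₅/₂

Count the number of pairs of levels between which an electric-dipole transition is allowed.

(a)–(b): allowed.
(a)–(c): forbidden (parity, ΔL, ΔJ).
(a)–(d): allowed.
(b)–(c): forbidden (ΔL, ΔJ).
(b)–(d): forbidden (parity, ΔL, ΔJ).
(c)–(d): forbidden (ΔL, ΔJ).
Allowed pairs: 2 of 6.

2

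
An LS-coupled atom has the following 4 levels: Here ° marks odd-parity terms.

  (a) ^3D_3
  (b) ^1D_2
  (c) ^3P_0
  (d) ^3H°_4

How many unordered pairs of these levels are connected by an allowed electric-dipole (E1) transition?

(a)–(b): forbidden (parity, ΔS).
(a)–(c): forbidden (parity, ΔJ).
(a)–(d): forbidden (ΔL).
(b)–(c): forbidden (parity, ΔS, ΔJ).
(b)–(d): forbidden (ΔS, ΔL, ΔJ).
(c)–(d): forbidden (ΔL, ΔJ).
Allowed pairs: 0 of 6.

0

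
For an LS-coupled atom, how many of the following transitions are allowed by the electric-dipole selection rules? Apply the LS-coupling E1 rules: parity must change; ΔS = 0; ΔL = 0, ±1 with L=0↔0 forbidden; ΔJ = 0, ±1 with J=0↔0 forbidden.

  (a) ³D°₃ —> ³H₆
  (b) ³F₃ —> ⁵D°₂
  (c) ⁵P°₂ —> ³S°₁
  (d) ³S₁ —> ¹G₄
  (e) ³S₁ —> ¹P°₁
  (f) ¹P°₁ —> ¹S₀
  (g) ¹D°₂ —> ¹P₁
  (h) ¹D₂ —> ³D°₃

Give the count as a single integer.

(a) forbidden (ΔL, ΔJ fail)
(b) forbidden (ΔS fails)
(c) forbidden (parity, ΔS fail)
(d) forbidden (parity, ΔS, ΔL, ΔJ fail)
(e) forbidden (ΔS fails)
(f) allowed
(g) allowed
(h) forbidden (ΔS fails)
Total allowed: 2 of 8.

2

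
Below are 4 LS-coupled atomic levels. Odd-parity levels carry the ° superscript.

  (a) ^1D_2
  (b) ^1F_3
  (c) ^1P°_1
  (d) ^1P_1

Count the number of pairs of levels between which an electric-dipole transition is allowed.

2

(a)–(b): forbidden (parity).
(a)–(c): allowed.
(a)–(d): forbidden (parity).
(b)–(c): forbidden (ΔL, ΔJ).
(b)–(d): forbidden (parity, ΔL, ΔJ).
(c)–(d): allowed.
Allowed pairs: 2 of 6.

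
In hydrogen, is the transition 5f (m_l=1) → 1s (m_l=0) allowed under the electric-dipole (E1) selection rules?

Initial l = 3, final l = 0, so Δl = -3. E1 requires Δl = ±1: ✗.
Δm_l = 0 − (1) = -1. E1 requires Δm_l = 0, ±1: ✓.
The transition is electric-dipole forbidden.

forbidden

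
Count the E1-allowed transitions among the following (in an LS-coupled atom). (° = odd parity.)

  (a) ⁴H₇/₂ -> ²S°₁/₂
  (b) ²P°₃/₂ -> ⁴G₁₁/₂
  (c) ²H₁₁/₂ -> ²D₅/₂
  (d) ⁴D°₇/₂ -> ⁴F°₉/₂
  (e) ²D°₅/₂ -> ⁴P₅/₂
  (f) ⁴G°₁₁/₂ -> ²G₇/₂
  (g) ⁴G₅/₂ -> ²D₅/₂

(a) forbidden (ΔS, ΔL, ΔJ fail)
(b) forbidden (ΔS, ΔL, ΔJ fail)
(c) forbidden (parity, ΔL, ΔJ fail)
(d) forbidden (parity fails)
(e) forbidden (ΔS fails)
(f) forbidden (ΔS, ΔJ fail)
(g) forbidden (parity, ΔS, ΔL fail)
Total allowed: 0 of 7.

0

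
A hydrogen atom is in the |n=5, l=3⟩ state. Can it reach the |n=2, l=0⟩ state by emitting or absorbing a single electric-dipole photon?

Initial l = 3, final l = 0, so Δl = -3. E1 requires Δl = ±1: ✗.
The transition is electric-dipole forbidden.

forbidden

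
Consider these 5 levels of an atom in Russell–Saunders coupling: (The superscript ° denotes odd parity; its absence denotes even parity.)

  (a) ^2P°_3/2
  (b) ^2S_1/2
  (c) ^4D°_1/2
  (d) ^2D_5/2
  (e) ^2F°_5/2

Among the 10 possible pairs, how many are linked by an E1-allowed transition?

3

(a)–(b): allowed.
(a)–(c): forbidden (parity, ΔS).
(a)–(d): allowed.
(a)–(e): forbidden (parity, ΔL).
(b)–(c): forbidden (ΔS, ΔL).
(b)–(d): forbidden (parity, ΔL, ΔJ).
(b)–(e): forbidden (ΔL, ΔJ).
(c)–(d): forbidden (ΔS, ΔJ).
(c)–(e): forbidden (parity, ΔS, ΔJ).
(d)–(e): allowed.
Allowed pairs: 3 of 10.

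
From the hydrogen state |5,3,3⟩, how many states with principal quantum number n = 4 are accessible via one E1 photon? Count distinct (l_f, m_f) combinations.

E1 requires Δl = ±1, so l_f ∈ {2, 4}; with 0 ≤ l_f ≤ n_f−1 = 3, the allowed l_f values are {2}.
For l_f = 2: m_f ∈ {m_i−1, m_i, m_i+1} ∩ [−2, 2] = {2} → 1 state.
Total: 1.

1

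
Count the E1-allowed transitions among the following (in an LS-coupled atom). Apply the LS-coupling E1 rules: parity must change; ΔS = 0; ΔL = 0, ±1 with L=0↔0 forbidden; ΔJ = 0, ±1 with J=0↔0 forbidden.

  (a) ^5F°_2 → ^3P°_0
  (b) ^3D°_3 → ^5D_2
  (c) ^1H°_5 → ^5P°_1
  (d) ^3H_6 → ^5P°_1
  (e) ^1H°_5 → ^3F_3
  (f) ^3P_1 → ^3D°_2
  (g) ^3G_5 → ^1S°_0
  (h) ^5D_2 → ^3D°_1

1

(a) forbidden (parity, ΔS, ΔL, ΔJ fail)
(b) forbidden (ΔS fails)
(c) forbidden (parity, ΔS, ΔL, ΔJ fail)
(d) forbidden (ΔS, ΔL, ΔJ fail)
(e) forbidden (ΔS, ΔL, ΔJ fail)
(f) allowed
(g) forbidden (ΔS, ΔL, ΔJ fail)
(h) forbidden (ΔS fails)
Total allowed: 1 of 8.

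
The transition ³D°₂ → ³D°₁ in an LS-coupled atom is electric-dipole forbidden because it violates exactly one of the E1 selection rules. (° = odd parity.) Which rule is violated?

parity

Reading off the term symbols: S 1→1, L 2→2, J 2→1, parity odd→odd.
Parity must change: odd → odd — fails.
ΔJ = 0, ±1 (not J=0↔0): J: 2 → 1, ΔJ = -1 — passes.
ΔL = 0, ±1 (not L=0↔0): L: 2 → 2, ΔL = +0 — passes.
ΔS = 0: S: 1 → 1 — passes.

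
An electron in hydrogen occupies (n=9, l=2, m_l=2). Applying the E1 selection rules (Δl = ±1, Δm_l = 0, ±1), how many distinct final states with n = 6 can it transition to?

4

E1 requires Δl = ±1, so l_f ∈ {1, 3}; with 0 ≤ l_f ≤ n_f−1 = 5, the allowed l_f values are {1, 3}.
For l_f = 1: m_f ∈ {m_i−1, m_i, m_i+1} ∩ [−1, 1] = {1} → 1 state.
For l_f = 3: m_f ∈ {m_i−1, m_i, m_i+1} ∩ [−3, 3] = {1, 2, 3} → 3 states.
Total: 4.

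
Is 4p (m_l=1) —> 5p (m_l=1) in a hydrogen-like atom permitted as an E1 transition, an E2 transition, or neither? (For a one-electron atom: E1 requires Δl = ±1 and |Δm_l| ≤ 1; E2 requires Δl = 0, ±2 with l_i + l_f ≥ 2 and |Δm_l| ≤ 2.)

E2

Δl = 1 − 1 = +0; l_i + l_f = 2.
Δm_l = +0.
E1 (Δl = ±1, |Δm_l| ≤ 1): not satisfied.
E2 (Δl = 0,±2, l_i+l_f ≥ 2, |Δm_l| ≤ 2): satisfied.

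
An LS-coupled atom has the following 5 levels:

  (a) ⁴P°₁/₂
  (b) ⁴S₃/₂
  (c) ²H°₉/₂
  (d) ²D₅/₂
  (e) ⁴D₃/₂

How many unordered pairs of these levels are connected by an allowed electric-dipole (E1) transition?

2

(a)–(b): allowed.
(a)–(c): forbidden (parity, ΔS, ΔL, ΔJ).
(a)–(d): forbidden (ΔS, ΔJ).
(a)–(e): allowed.
(b)–(c): forbidden (ΔS, ΔL, ΔJ).
(b)–(d): forbidden (parity, ΔS, ΔL).
(b)–(e): forbidden (parity, ΔL).
(c)–(d): forbidden (ΔL, ΔJ).
(c)–(e): forbidden (ΔS, ΔL, ΔJ).
(d)–(e): forbidden (parity, ΔS).
Allowed pairs: 2 of 10.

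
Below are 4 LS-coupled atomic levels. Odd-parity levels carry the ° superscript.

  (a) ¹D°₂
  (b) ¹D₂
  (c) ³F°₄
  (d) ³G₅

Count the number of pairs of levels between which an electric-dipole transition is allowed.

(a)–(b): allowed.
(a)–(c): forbidden (parity, ΔS, ΔJ).
(a)–(d): forbidden (ΔS, ΔL, ΔJ).
(b)–(c): forbidden (ΔS, ΔJ).
(b)–(d): forbidden (parity, ΔS, ΔL, ΔJ).
(c)–(d): allowed.
Allowed pairs: 2 of 6.

2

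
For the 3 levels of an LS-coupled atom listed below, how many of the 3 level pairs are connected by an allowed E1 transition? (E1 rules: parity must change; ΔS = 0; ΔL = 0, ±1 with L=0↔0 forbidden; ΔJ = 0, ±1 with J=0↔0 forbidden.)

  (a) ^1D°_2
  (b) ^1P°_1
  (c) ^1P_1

(a)–(b): forbidden (parity).
(a)–(c): allowed.
(b)–(c): allowed.
Allowed pairs: 2 of 3.

2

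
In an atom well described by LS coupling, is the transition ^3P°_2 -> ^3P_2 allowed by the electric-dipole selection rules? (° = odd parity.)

allowed

ΔJ = 0, ±1 (not J=0↔0): J: 2 → 2, ΔJ = +0 — passes.
ΔS = 0: S: 1 → 1 — passes.
ΔL = 0, ±1 (not L=0↔0): L: 1 → 1, ΔL = +0 — passes.
Parity must change: odd → even — passes.
All four E1 rules are satisfied.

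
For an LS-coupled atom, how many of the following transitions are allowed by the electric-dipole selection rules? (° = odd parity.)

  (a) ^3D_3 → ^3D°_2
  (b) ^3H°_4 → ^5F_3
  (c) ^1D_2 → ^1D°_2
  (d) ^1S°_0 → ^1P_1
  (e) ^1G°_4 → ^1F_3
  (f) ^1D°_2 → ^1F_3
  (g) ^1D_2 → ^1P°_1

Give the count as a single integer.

(a) allowed
(b) forbidden (ΔS, ΔL fail)
(c) allowed
(d) allowed
(e) allowed
(f) allowed
(g) allowed
Total allowed: 6 of 7.

6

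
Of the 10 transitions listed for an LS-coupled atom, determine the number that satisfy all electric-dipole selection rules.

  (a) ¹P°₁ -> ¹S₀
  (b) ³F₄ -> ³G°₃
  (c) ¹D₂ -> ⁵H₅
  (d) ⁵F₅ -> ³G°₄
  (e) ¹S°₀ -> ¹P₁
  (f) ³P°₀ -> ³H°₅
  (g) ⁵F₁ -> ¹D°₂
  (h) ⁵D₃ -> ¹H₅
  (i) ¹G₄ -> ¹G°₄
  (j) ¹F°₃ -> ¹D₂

5

(a) allowed
(b) allowed
(c) forbidden (parity, ΔS, ΔL, ΔJ fail)
(d) forbidden (ΔS fails)
(e) allowed
(f) forbidden (parity, ΔL, ΔJ fail)
(g) forbidden (ΔS fails)
(h) forbidden (parity, ΔS, ΔL, ΔJ fail)
(i) allowed
(j) allowed
Total allowed: 5 of 10.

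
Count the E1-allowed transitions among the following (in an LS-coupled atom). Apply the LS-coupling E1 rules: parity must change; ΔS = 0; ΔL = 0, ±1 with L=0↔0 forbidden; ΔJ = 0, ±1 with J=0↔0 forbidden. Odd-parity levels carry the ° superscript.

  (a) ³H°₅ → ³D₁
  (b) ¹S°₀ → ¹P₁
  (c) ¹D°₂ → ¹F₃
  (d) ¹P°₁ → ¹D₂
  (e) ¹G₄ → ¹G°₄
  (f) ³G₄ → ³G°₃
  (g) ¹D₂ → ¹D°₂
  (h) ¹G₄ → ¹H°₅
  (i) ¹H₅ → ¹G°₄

(a) forbidden (ΔL, ΔJ fail)
(b) allowed
(c) allowed
(d) allowed
(e) allowed
(f) allowed
(g) allowed
(h) allowed
(i) allowed
Total allowed: 8 of 9.

8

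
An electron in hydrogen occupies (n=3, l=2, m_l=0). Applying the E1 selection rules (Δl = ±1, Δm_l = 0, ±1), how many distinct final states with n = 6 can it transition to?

6

E1 requires Δl = ±1, so l_f ∈ {1, 3}; with 0 ≤ l_f ≤ n_f−1 = 5, the allowed l_f values are {1, 3}.
For l_f = 1: m_f ∈ {m_i−1, m_i, m_i+1} ∩ [−1, 1] = {-1, 0, 1} → 3 states.
For l_f = 3: m_f ∈ {m_i−1, m_i, m_i+1} ∩ [−3, 3] = {-1, 0, 1} → 3 states.
Total: 6.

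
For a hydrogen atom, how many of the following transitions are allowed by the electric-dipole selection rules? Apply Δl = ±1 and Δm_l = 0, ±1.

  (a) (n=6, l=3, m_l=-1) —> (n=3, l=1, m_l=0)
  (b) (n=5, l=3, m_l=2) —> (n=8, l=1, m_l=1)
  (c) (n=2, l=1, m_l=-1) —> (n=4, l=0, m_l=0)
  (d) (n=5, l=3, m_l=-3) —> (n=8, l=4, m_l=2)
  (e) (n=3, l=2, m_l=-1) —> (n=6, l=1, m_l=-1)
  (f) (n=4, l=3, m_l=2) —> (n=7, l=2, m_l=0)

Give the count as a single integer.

(a) forbidden — Δl = -2 (E1 requires Δl = ±1)
(b) forbidden — Δl = -2 (E1 requires Δl = ±1)
(c) allowed
(d) forbidden — Δm_l = +5 (E1 requires Δm_l = 0, ±1)
(e) allowed
(f) forbidden — Δm_l = -2 (E1 requires Δm_l = 0, ±1)
Total allowed: 2 of 6.

2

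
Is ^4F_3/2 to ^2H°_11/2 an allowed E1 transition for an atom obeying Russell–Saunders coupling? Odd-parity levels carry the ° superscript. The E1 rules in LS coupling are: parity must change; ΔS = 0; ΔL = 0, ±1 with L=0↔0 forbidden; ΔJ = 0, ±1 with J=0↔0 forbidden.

forbidden

Initial level: S=3/2, L=3, J=3/2, parity even. Final level: S=1/2, L=5, J=11/2, parity odd.
ΔS = 0: S: 3/2 → 1/2 — fails.
Parity must change: even → odd — passes.
ΔJ = 0, ±1 (not J=0↔0): J: 3/2 → 11/2, ΔJ = +4 — fails.
ΔL = 0, ±1 (not L=0↔0): L: 3 → 5, ΔL = +2 — fails.
Rule(s) violated: ΔS, ΔL, ΔJ.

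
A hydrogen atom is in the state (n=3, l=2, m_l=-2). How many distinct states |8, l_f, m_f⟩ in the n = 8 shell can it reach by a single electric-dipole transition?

E1 requires Δl = ±1, so l_f ∈ {1, 3}; with 0 ≤ l_f ≤ n_f−1 = 7, the allowed l_f values are {1, 3}.
For l_f = 1: m_f ∈ {m_i−1, m_i, m_i+1} ∩ [−1, 1] = {-1} → 1 state.
For l_f = 3: m_f ∈ {m_i−1, m_i, m_i+1} ∩ [−3, 3] = {-3, -2, -1} → 3 states.
Total: 4.

4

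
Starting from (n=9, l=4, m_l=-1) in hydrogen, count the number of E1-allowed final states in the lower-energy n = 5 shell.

E1 requires Δl = ±1, so l_f ∈ {3, 5}; with 0 ≤ l_f ≤ n_f−1 = 4, the allowed l_f values are {3}.
For l_f = 3: m_f ∈ {m_i−1, m_i, m_i+1} ∩ [−3, 3] = {-2, -1, 0} → 3 states.
Total: 3.

3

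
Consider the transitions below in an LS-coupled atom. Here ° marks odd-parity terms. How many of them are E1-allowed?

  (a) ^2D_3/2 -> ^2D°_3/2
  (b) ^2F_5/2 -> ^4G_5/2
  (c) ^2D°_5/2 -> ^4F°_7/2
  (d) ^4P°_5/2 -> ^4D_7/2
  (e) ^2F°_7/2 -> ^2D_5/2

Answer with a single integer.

3

(a) allowed
(b) forbidden (parity, ΔS fail)
(c) forbidden (parity, ΔS fail)
(d) allowed
(e) allowed
Total allowed: 3 of 5.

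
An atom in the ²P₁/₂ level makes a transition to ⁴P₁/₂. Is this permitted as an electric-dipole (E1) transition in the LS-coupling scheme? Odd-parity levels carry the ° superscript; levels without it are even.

Reading off the term symbols: S 1/2→3/2, L 1→1, J 1/2→1/2, parity even→even.
Parity must change: even → even — fails.
ΔS = 0: S: 1/2 → 3/2 — fails.
ΔL = 0, ±1 (not L=0↔0): L: 1 → 1, ΔL = +0 — passes.
ΔJ = 0, ±1 (not J=0↔0): J: 1/2 → 1/2, ΔJ = +0 — passes.
Rule(s) violated: parity, ΔS.

forbidden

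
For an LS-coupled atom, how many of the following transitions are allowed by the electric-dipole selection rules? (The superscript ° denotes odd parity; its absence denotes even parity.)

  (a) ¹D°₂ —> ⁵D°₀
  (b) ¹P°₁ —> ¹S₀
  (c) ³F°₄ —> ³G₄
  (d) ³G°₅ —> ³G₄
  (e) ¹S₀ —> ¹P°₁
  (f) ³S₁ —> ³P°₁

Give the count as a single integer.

(a) forbidden (parity, ΔS, ΔJ fail)
(b) allowed
(c) allowed
(d) allowed
(e) allowed
(f) allowed
Total allowed: 5 of 6.

5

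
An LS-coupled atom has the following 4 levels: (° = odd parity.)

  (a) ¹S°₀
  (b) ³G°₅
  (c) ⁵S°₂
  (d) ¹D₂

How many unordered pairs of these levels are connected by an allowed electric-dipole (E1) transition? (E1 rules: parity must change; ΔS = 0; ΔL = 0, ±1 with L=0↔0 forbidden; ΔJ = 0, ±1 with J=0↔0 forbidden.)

(a)–(b): forbidden (parity, ΔS, ΔL, ΔJ).
(a)–(c): forbidden (parity, ΔS, ΔL, ΔJ).
(a)–(d): forbidden (ΔL, ΔJ).
(b)–(c): forbidden (parity, ΔS, ΔL, ΔJ).
(b)–(d): forbidden (ΔS, ΔL, ΔJ).
(c)–(d): forbidden (ΔS, ΔL).
Allowed pairs: 0 of 6.

0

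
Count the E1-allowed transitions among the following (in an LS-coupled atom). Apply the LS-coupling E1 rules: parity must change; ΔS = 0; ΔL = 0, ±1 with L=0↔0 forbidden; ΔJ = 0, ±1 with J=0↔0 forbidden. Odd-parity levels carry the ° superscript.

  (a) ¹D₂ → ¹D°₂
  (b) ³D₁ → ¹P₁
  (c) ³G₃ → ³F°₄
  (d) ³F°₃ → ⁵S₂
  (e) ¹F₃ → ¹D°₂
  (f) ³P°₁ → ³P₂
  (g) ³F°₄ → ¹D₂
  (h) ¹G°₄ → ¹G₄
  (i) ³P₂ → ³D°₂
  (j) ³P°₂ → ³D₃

7

(a) allowed
(b) forbidden (parity, ΔS fail)
(c) allowed
(d) forbidden (ΔS, ΔL fail)
(e) allowed
(f) allowed
(g) forbidden (ΔS, ΔJ fail)
(h) allowed
(i) allowed
(j) allowed
Total allowed: 7 of 10.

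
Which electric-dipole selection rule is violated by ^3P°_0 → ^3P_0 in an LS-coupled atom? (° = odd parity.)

the J=0 ↔ J=0 exclusion

Reading off the term symbols: S 1→1, L 1→1, J 0→0, parity odd→even.
Parity must change: odd → even — passes.
ΔS = 0: S: 1 → 1 — passes.
ΔL = 0, ±1 (not L=0↔0): L: 1 → 1, ΔL = +0 — passes.
ΔJ = 0, ±1 (not J=0↔0): J: 0 → 0, ΔJ = +0 — fails.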